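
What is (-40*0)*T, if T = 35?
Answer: 0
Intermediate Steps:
(-40*0)*T = -40*0*35 = 0*35 = 0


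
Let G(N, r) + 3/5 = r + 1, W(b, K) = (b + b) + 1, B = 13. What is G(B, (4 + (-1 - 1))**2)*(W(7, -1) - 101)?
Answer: -1892/5 ≈ -378.40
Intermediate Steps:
W(b, K) = 1 + 2*b (W(b, K) = 2*b + 1 = 1 + 2*b)
G(N, r) = 2/5 + r (G(N, r) = -3/5 + (r + 1) = -3/5 + (1 + r) = 2/5 + r)
G(B, (4 + (-1 - 1))**2)*(W(7, -1) - 101) = (2/5 + (4 + (-1 - 1))**2)*((1 + 2*7) - 101) = (2/5 + (4 - 2)**2)*((1 + 14) - 101) = (2/5 + 2**2)*(15 - 101) = (2/5 + 4)*(-86) = (22/5)*(-86) = -1892/5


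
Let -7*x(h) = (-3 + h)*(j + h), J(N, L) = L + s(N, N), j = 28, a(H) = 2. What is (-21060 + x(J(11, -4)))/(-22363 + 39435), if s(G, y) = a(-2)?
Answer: -6695/5432 ≈ -1.2325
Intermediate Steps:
s(G, y) = 2
J(N, L) = 2 + L (J(N, L) = L + 2 = 2 + L)
x(h) = -(-3 + h)*(28 + h)/7
(-21060 + x(J(11, -4)))/(-22363 + 39435) = (-21060 + (12 - 25*(2 - 4)/7 - (2 - 4)**2/7))/(-22363 + 39435) = (-21060 + (12 - 25/7*(-2) - 1/7*(-2)**2))/17072 = (-21060 + (12 + 50/7 - 1/7*4))*(1/17072) = (-21060 + (12 + 50/7 - 4/7))*(1/17072) = (-21060 + 130/7)*(1/17072) = -147290/7*1/17072 = -6695/5432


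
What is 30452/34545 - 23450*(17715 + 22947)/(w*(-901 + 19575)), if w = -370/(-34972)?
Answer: -57597969673027312/11934226605 ≈ -4.8263e+6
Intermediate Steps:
w = 185/17486 (w = -370*(-1/34972) = 185/17486 ≈ 0.010580)
30452/34545 - 23450*(17715 + 22947)/(w*(-901 + 19575)) = 30452/34545 - 23450*17486*(17715 + 22947)/(185*(-901 + 19575)) = 30452*(1/34545) - 23450/(185/(17486*((40662/18674)))) = 30452/34545 - 23450/(185/(17486*((40662*(1/18674))))) = 30452/34545 - 23450/(185/(17486*(20331/9337))) = 30452/34545 - 23450/((185/17486)*(9337/20331)) = 30452/34545 - 23450/1727345/355507866 = 30452/34545 - 23450*355507866/1727345 = 30452/34545 - 1667331891540/345469 = -57597969673027312/11934226605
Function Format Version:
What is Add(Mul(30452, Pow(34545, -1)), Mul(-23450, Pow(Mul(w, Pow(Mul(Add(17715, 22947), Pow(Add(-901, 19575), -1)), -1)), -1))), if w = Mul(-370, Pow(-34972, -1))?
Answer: Rational(-57597969673027312, 11934226605) ≈ -4.8263e+6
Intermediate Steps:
w = Rational(185, 17486) (w = Mul(-370, Rational(-1, 34972)) = Rational(185, 17486) ≈ 0.010580)
Add(Mul(30452, Pow(34545, -1)), Mul(-23450, Pow(Mul(w, Pow(Mul(Add(17715, 22947), Pow(Add(-901, 19575), -1)), -1)), -1))) = Add(Mul(30452, Pow(34545, -1)), Mul(-23450, Pow(Mul(Rational(185, 17486), Pow(Mul(Add(17715, 22947), Pow(Add(-901, 19575), -1)), -1)), -1))) = Add(Mul(30452, Rational(1, 34545)), Mul(-23450, Pow(Mul(Rational(185, 17486), Pow(Mul(40662, Pow(18674, -1)), -1)), -1))) = Add(Rational(30452, 34545), Mul(-23450, Pow(Mul(Rational(185, 17486), Pow(Mul(40662, Rational(1, 18674)), -1)), -1))) = Add(Rational(30452, 34545), Mul(-23450, Pow(Mul(Rational(185, 17486), Pow(Rational(20331, 9337), -1)), -1))) = Add(Rational(30452, 34545), Mul(-23450, Pow(Mul(Rational(185, 17486), Rational(9337, 20331)), -1))) = Add(Rational(30452, 34545), Mul(-23450, Pow(Rational(1727345, 355507866), -1))) = Add(Rational(30452, 34545), Mul(-23450, Rational(355507866, 1727345))) = Add(Rational(30452, 34545), Rational(-1667331891540, 345469)) = Rational(-57597969673027312, 11934226605)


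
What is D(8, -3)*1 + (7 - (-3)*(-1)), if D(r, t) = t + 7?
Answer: 8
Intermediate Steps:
D(r, t) = 7 + t
D(8, -3)*1 + (7 - (-3)*(-1)) = (7 - 3)*1 + (7 - (-3)*(-1)) = 4*1 + (7 - 1*3) = 4 + (7 - 3) = 4 + 4 = 8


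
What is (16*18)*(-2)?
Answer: -576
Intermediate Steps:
(16*18)*(-2) = 288*(-2) = -576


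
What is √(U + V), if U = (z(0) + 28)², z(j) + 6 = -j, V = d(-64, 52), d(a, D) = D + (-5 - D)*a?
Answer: 2*√1046 ≈ 64.684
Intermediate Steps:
d(a, D) = D + a*(-5 - D)
V = 3700 (V = 52 - 5*(-64) - 1*52*(-64) = 52 + 320 + 3328 = 3700)
z(j) = -6 - j
U = 484 (U = ((-6 - 1*0) + 28)² = ((-6 + 0) + 28)² = (-6 + 28)² = 22² = 484)
√(U + V) = √(484 + 3700) = √4184 = 2*√1046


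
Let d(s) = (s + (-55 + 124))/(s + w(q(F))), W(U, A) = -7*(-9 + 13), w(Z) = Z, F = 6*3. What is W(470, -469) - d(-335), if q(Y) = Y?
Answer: -9142/317 ≈ -28.839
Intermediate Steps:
F = 18
W(U, A) = -28 (W(U, A) = -7*4 = -28)
d(s) = (69 + s)/(18 + s) (d(s) = (s + (-55 + 124))/(s + 18) = (s + 69)/(18 + s) = (69 + s)/(18 + s))
W(470, -469) - d(-335) = -28 - (69 - 335)/(18 - 335) = -28 - (-266)/(-317) = -28 - (-1)*(-266)/317 = -28 - 1*266/317 = -28 - 266/317 = -9142/317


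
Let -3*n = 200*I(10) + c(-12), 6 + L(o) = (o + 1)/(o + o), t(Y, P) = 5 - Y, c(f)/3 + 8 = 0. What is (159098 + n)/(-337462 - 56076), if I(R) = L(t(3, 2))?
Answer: -79728/196769 ≈ -0.40519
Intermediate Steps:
c(f) = -24 (c(f) = -24 + 3*0 = -24 + 0 = -24)
L(o) = -6 + (1 + o)/(2*o) (L(o) = -6 + (o + 1)/(o + o) = -6 + (1 + o)/((2*o)) = -6 + (1 + o)*(1/(2*o)) = -6 + (1 + o)/(2*o))
I(R) = -21/4 (I(R) = (1 - 11*(5 - 1*3))/(2*(5 - 1*3)) = (1 - 11*(5 - 3))/(2*(5 - 3)) = (½)*(1 - 11*2)/2 = (½)*(½)*(1 - 22) = (½)*(½)*(-21) = -21/4)
n = 358 (n = -(200*(-21/4) - 24)/3 = -(-1050 - 24)/3 = -⅓*(-1074) = 358)
(159098 + n)/(-337462 - 56076) = (159098 + 358)/(-337462 - 56076) = 159456/(-393538) = 159456*(-1/393538) = -79728/196769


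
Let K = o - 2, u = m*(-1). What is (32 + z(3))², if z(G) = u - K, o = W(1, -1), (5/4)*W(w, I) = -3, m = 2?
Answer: 29584/25 ≈ 1183.4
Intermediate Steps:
W(w, I) = -12/5 (W(w, I) = (⅘)*(-3) = -12/5)
o = -12/5 ≈ -2.4000
u = -2 (u = 2*(-1) = -2)
K = -22/5 (K = -12/5 - 2 = -22/5 ≈ -4.4000)
z(G) = 12/5 (z(G) = -2 - 1*(-22/5) = -2 + 22/5 = 12/5)
(32 + z(3))² = (32 + 12/5)² = (172/5)² = 29584/25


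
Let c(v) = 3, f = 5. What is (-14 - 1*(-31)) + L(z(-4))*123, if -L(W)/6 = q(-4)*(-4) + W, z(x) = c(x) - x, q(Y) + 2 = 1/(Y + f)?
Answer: -8101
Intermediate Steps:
q(Y) = -2 + 1/(5 + Y) (q(Y) = -2 + 1/(Y + 5) = -2 + 1/(5 + Y))
z(x) = 3 - x
L(W) = -24 - 6*W (L(W) = -6*(((-9 - 2*(-4))/(5 - 4))*(-4) + W) = -6*(((-9 + 8)/1)*(-4) + W) = -6*((1*(-1))*(-4) + W) = -6*(-1*(-4) + W) = -6*(4 + W) = -24 - 6*W)
(-14 - 1*(-31)) + L(z(-4))*123 = (-14 - 1*(-31)) + (-24 - 6*(3 - 1*(-4)))*123 = (-14 + 31) + (-24 - 6*(3 + 4))*123 = 17 + (-24 - 6*7)*123 = 17 + (-24 - 42)*123 = 17 - 66*123 = 17 - 8118 = -8101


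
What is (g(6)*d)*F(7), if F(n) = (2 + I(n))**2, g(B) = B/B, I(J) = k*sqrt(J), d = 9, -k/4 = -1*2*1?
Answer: 4068 + 288*sqrt(7) ≈ 4830.0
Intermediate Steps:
k = 8 (k = -4*(-1*2) = -(-8) = -4*(-2) = 8)
I(J) = 8*sqrt(J)
g(B) = 1
F(n) = (2 + 8*sqrt(n))**2
(g(6)*d)*F(7) = (1*9)*(4*(1 + 4*sqrt(7))**2) = 9*(4*(1 + 4*sqrt(7))**2) = 36*(1 + 4*sqrt(7))**2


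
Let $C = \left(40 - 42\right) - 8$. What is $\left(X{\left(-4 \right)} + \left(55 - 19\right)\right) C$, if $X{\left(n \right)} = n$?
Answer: $-320$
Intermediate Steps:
$C = -10$ ($C = -2 - 8 = -10$)
$\left(X{\left(-4 \right)} + \left(55 - 19\right)\right) C = \left(-4 + \left(55 - 19\right)\right) \left(-10\right) = \left(-4 + 36\right) \left(-10\right) = 32 \left(-10\right) = -320$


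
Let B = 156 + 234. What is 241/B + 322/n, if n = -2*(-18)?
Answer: 5594/585 ≈ 9.5624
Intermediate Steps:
n = 36
B = 390
241/B + 322/n = 241/390 + 322/36 = 241*(1/390) + 322*(1/36) = 241/390 + 161/18 = 5594/585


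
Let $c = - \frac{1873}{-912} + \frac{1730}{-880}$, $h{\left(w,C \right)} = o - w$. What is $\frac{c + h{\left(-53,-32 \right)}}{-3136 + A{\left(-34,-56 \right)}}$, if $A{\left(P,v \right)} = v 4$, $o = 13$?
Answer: $- \frac{662993}{33707520} \approx -0.019669$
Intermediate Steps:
$A{\left(P,v \right)} = 4 v$
$h{\left(w,C \right)} = 13 - w$
$c = \frac{881}{10032}$ ($c = \left(-1873\right) \left(- \frac{1}{912}\right) + 1730 \left(- \frac{1}{880}\right) = \frac{1873}{912} - \frac{173}{88} = \frac{881}{10032} \approx 0.087819$)
$\frac{c + h{\left(-53,-32 \right)}}{-3136 + A{\left(-34,-56 \right)}} = \frac{\frac{881}{10032} + \left(13 - -53\right)}{-3136 + 4 \left(-56\right)} = \frac{\frac{881}{10032} + \left(13 + 53\right)}{-3136 - 224} = \frac{\frac{881}{10032} + 66}{-3360} = \frac{662993}{10032} \left(- \frac{1}{3360}\right) = - \frac{662993}{33707520}$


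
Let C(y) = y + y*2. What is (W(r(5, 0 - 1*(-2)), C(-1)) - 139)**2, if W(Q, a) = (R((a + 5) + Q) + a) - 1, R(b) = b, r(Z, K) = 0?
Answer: 19881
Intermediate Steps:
C(y) = 3*y (C(y) = y + 2*y = 3*y)
W(Q, a) = 4 + Q + 2*a (W(Q, a) = (((a + 5) + Q) + a) - 1 = (((5 + a) + Q) + a) - 1 = ((5 + Q + a) + a) - 1 = (5 + Q + 2*a) - 1 = 4 + Q + 2*a)
(W(r(5, 0 - 1*(-2)), C(-1)) - 139)**2 = ((4 + 0 + 2*(3*(-1))) - 139)**2 = ((4 + 0 + 2*(-3)) - 139)**2 = ((4 + 0 - 6) - 139)**2 = (-2 - 139)**2 = (-141)**2 = 19881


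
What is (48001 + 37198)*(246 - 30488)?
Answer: -2576588158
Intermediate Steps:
(48001 + 37198)*(246 - 30488) = 85199*(-30242) = -2576588158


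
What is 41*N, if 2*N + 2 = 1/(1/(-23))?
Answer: -1025/2 ≈ -512.50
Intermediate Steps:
N = -25/2 (N = -1 + 1/(2*(1/(-23))) = -1 + 1/(2*(-1/23)) = -1 + (½)*(-23) = -1 - 23/2 = -25/2 ≈ -12.500)
41*N = 41*(-25/2) = -1025/2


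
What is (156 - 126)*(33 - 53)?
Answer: -600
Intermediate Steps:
(156 - 126)*(33 - 53) = 30*(-20) = -600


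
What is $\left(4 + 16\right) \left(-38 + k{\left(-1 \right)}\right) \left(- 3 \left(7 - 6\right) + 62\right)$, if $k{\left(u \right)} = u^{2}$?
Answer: $-43660$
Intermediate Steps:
$\left(4 + 16\right) \left(-38 + k{\left(-1 \right)}\right) \left(- 3 \left(7 - 6\right) + 62\right) = \left(4 + 16\right) \left(-38 + \left(-1\right)^{2}\right) \left(- 3 \left(7 - 6\right) + 62\right) = 20 \left(-38 + 1\right) \left(\left(-3\right) 1 + 62\right) = 20 \left(-37\right) \left(-3 + 62\right) = \left(-740\right) 59 = -43660$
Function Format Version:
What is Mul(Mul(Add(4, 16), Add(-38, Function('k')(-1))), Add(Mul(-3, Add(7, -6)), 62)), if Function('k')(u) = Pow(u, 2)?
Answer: -43660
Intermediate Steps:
Mul(Mul(Add(4, 16), Add(-38, Function('k')(-1))), Add(Mul(-3, Add(7, -6)), 62)) = Mul(Mul(Add(4, 16), Add(-38, Pow(-1, 2))), Add(Mul(-3, Add(7, -6)), 62)) = Mul(Mul(20, Add(-38, 1)), Add(Mul(-3, 1), 62)) = Mul(Mul(20, -37), Add(-3, 62)) = Mul(-740, 59) = -43660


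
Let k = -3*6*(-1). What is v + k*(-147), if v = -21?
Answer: -2667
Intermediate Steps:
k = 18 (k = -18*(-1) = 18)
v + k*(-147) = -21 + 18*(-147) = -21 - 2646 = -2667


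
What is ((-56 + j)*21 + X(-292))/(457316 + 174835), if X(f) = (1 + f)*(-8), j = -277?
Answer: -1555/210717 ≈ -0.0073796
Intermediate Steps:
X(f) = -8 - 8*f
((-56 + j)*21 + X(-292))/(457316 + 174835) = ((-56 - 277)*21 + (-8 - 8*(-292)))/(457316 + 174835) = (-333*21 + (-8 + 2336))/632151 = (-6993 + 2328)*(1/632151) = -4665*1/632151 = -1555/210717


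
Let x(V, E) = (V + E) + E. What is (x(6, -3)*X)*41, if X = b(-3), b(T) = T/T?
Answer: 0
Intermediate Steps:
b(T) = 1
x(V, E) = V + 2*E (x(V, E) = (E + V) + E = V + 2*E)
X = 1
(x(6, -3)*X)*41 = ((6 + 2*(-3))*1)*41 = ((6 - 6)*1)*41 = (0*1)*41 = 0*41 = 0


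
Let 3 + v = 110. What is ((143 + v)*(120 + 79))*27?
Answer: 1343250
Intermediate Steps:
v = 107 (v = -3 + 110 = 107)
((143 + v)*(120 + 79))*27 = ((143 + 107)*(120 + 79))*27 = (250*199)*27 = 49750*27 = 1343250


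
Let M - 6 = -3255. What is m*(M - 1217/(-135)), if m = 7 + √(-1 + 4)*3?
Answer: -3061786/135 - 437398*√3/45 ≈ -39515.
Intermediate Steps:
M = -3249 (M = 6 - 3255 = -3249)
m = 7 + 3*√3 (m = 7 + √3*3 = 7 + 3*√3 ≈ 12.196)
m*(M - 1217/(-135)) = (7 + 3*√3)*(-3249 - 1217/(-135)) = (7 + 3*√3)*(-3249 - 1217*(-1)/135) = (7 + 3*√3)*(-3249 - 1*(-1217/135)) = (7 + 3*√3)*(-3249 + 1217/135) = (7 + 3*√3)*(-437398/135) = -3061786/135 - 437398*√3/45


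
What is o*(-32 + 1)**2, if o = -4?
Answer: -3844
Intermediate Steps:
o*(-32 + 1)**2 = -4*(-32 + 1)**2 = -4*(-31)**2 = -4*961 = -3844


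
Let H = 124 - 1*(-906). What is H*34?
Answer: 35020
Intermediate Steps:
H = 1030 (H = 124 + 906 = 1030)
H*34 = 1030*34 = 35020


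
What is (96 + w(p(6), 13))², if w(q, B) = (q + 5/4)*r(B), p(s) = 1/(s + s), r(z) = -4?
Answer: 73984/9 ≈ 8220.4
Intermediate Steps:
p(s) = 1/(2*s)
w(q, B) = -5 - 4*q (w(q, B) = (q + 5/4)*(-4) = (5/4 + q)*(-4) = -5 - 4*q)
(96 + w(p(6), 13))² = (96 + (-5 - 2/6))² = (96 + (-5 - 4*1/12))² = (96 + (-5 - ⅓))² = (96 - 16/3)² = (272/3)² = 73984/9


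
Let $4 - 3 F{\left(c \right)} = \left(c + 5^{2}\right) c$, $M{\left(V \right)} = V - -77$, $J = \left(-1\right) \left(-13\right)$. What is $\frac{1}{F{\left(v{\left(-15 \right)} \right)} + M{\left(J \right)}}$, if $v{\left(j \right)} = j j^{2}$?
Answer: $- \frac{3}{11305976} \approx -2.6535 \cdot 10^{-7}$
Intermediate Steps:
$J = 13$
$M{\left(V \right)} = 77 + V$ ($M{\left(V \right)} = V + 77 = 77 + V$)
$v{\left(j \right)} = j^{3}$
$F{\left(c \right)} = \frac{4}{3} - \frac{c \left(25 + c\right)}{3}$ ($F{\left(c \right)} = \frac{4}{3} - \frac{\left(c + 5^{2}\right) c}{3} = \frac{4}{3} - \frac{\left(c + 25\right) c}{3} = \frac{4}{3} - \frac{\left(25 + c\right) c}{3} = \frac{4}{3} - \frac{c \left(25 + c\right)}{3}$)
$\frac{1}{F{\left(v{\left(-15 \right)} \right)} + M{\left(J \right)}} = \frac{1}{\left(\frac{4}{3} - \frac{25 \left(-15\right)^{3}}{3} - \frac{\left(\left(-15\right)^{3}\right)^{2}}{3}\right) + \left(77 + 13\right)} = \frac{1}{\left(\frac{4}{3} - -28125 - \frac{\left(-3375\right)^{2}}{3}\right) + 90} = \frac{1}{\left(\frac{4}{3} + 28125 - 3796875\right) + 90} = \frac{1}{- \frac{11306246}{3} + 90} = \frac{1}{- \frac{11305976}{3}} = - \frac{3}{11305976}$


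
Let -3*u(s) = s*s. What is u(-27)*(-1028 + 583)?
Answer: 108135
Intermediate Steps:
u(s) = -s²/3 (u(s) = -s*s/3 = -s²/3)
u(-27)*(-1028 + 583) = (-⅓*(-27)²)*(-1028 + 583) = -⅓*729*(-445) = -243*(-445) = 108135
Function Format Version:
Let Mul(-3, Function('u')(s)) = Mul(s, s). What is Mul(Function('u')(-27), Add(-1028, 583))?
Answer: 108135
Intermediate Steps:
Function('u')(s) = Mul(Rational(-1, 3), Pow(s, 2)) (Function('u')(s) = Mul(Rational(-1, 3), Mul(s, s)) = Mul(Rational(-1, 3), Pow(s, 2)))
Mul(Function('u')(-27), Add(-1028, 583)) = Mul(Mul(Rational(-1, 3), Pow(-27, 2)), Add(-1028, 583)) = Mul(Mul(Rational(-1, 3), 729), -445) = Mul(-243, -445) = 108135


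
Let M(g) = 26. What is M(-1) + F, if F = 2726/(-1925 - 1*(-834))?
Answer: 25640/1091 ≈ 23.501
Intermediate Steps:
F = -2726/1091 (F = 2726/(-1925 + 834) = 2726/(-1091) = 2726*(-1/1091) = -2726/1091 ≈ -2.4986)
M(-1) + F = 26 - 2726/1091 = 25640/1091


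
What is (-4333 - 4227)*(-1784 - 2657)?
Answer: 38014960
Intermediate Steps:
(-4333 - 4227)*(-1784 - 2657) = -8560*(-4441) = 38014960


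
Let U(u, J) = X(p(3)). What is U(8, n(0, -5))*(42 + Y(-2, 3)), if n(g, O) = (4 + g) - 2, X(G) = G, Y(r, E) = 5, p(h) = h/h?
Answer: 47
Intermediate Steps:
p(h) = 1
n(g, O) = 2 + g
U(u, J) = 1
U(8, n(0, -5))*(42 + Y(-2, 3)) = 1*(42 + 5) = 1*47 = 47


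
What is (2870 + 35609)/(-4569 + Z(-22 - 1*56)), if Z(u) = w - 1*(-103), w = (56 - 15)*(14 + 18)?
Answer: -38479/3154 ≈ -12.200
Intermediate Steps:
w = 1312 (w = 41*32 = 1312)
Z(u) = 1415 (Z(u) = 1312 - 1*(-103) = 1312 + 103 = 1415)
(2870 + 35609)/(-4569 + Z(-22 - 1*56)) = (2870 + 35609)/(-4569 + 1415) = 38479/(-3154) = 38479*(-1/3154) = -38479/3154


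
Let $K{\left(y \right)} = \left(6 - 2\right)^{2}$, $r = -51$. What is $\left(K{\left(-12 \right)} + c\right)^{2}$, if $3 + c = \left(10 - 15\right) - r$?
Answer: $3481$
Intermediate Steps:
$K{\left(y \right)} = 16$ ($K{\left(y \right)} = 4^{2} = 16$)
$c = 43$ ($c = -3 + \left(\left(10 - 15\right) - -51\right) = -3 + \left(-5 + 51\right) = -3 + 46 = 43$)
$\left(K{\left(-12 \right)} + c\right)^{2} = \left(16 + 43\right)^{2} = 59^{2} = 3481$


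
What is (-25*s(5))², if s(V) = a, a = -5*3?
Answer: 140625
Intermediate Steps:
a = -15
s(V) = -15
(-25*s(5))² = (-25*(-15))² = 375² = 140625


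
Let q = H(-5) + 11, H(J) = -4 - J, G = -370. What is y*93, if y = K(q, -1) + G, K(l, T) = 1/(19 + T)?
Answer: -206429/6 ≈ -34405.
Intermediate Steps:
q = 12 (q = (-4 - 1*(-5)) + 11 = (-4 + 5) + 11 = 1 + 11 = 12)
y = -6659/18 (y = 1/(19 - 1) - 370 = 1/18 - 370 = -6659/18 ≈ -369.94)
y*93 = -6659/18*93 = -206429/6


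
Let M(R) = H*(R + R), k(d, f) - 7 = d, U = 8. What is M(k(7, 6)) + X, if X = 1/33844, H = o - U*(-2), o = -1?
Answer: 14214481/33844 ≈ 420.00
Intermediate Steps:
k(d, f) = 7 + d
H = 15 (H = -1 - 8*(-2) = -1 - 1*(-16) = -1 + 16 = 15)
M(R) = 30*R (M(R) = 15*(R + R) = 15*(2*R) = 30*R)
X = 1/33844 ≈ 2.9547e-5
M(k(7, 6)) + X = 30*(7 + 7) + 1/33844 = 30*14 + 1/33844 = 420 + 1/33844 = 14214481/33844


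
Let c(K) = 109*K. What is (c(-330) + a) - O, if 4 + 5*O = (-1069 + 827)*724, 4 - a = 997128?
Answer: -4990258/5 ≈ -9.9805e+5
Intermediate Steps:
a = -997124 (a = 4 - 1*997128 = 4 - 997128 = -997124)
O = -175212/5 (O = -⅘ + ((-1069 + 827)*724)/5 = -⅘ + (-242*724)/5 = -⅘ + (⅕)*(-175208) = -⅘ - 175208/5 = -175212/5 ≈ -35042.)
(c(-330) + a) - O = (109*(-330) - 997124) - 1*(-175212/5) = (-35970 - 997124) + 175212/5 = -1033094 + 175212/5 = -4990258/5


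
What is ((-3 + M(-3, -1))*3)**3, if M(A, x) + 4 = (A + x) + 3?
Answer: -13824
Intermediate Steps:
M(A, x) = -1 + A + x (M(A, x) = -4 + ((A + x) + 3) = -4 + (3 + A + x) = -1 + A + x)
((-3 + M(-3, -1))*3)**3 = ((-3 + (-1 - 3 - 1))*3)**3 = ((-3 - 5)*3)**3 = (-8*3)**3 = (-24)**3 = -13824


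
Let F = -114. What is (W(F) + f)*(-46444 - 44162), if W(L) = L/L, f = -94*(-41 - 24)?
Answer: -553693266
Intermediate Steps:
f = 6110 (f = -94*(-65) = 6110)
W(L) = 1
(W(F) + f)*(-46444 - 44162) = (1 + 6110)*(-46444 - 44162) = 6111*(-90606) = -553693266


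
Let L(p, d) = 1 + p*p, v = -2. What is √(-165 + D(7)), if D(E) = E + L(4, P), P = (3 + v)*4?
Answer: I*√141 ≈ 11.874*I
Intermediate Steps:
P = 4 (P = (3 - 2)*4 = 1*4 = 4)
L(p, d) = 1 + p²
D(E) = 17 + E (D(E) = E + (1 + 4²) = E + (1 + 16) = E + 17 = 17 + E)
√(-165 + D(7)) = √(-165 + (17 + 7)) = √(-165 + 24) = √(-141) = I*√141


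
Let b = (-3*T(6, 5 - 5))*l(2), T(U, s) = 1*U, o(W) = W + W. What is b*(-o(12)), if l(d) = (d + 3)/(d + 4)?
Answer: 360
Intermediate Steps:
l(d) = (3 + d)/(4 + d)
o(W) = 2*W
T(U, s) = U
b = -15 (b = (-3*6)*((3 + 2)/(4 + 2)) = -18*5/6 = -3*5 = -18*⅚ = -15)
b*(-o(12)) = -(-15)*2*12 = -(-15)*24 = -15*(-24) = 360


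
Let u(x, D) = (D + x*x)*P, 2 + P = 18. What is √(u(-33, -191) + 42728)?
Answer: 6*√1586 ≈ 238.95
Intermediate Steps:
P = 16 (P = -2 + 18 = 16)
u(x, D) = 16*D + 16*x² (u(x, D) = (D + x*x)*16 = (D + x²)*16 = 16*D + 16*x²)
√(u(-33, -191) + 42728) = √((16*(-191) + 16*(-33)²) + 42728) = √((-3056 + 16*1089) + 42728) = √((-3056 + 17424) + 42728) = √(14368 + 42728) = √57096 = 6*√1586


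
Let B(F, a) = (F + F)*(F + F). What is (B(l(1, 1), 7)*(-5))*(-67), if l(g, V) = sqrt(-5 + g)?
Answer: -5360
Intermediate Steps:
B(F, a) = 4*F**2 (B(F, a) = (2*F)*(2*F) = 4*F**2)
(B(l(1, 1), 7)*(-5))*(-67) = ((4*(sqrt(-5 + 1))**2)*(-5))*(-67) = ((4*(sqrt(-4))**2)*(-5))*(-67) = ((4*(2*I)**2)*(-5))*(-67) = ((4*(-4))*(-5))*(-67) = -16*(-5)*(-67) = 80*(-67) = -5360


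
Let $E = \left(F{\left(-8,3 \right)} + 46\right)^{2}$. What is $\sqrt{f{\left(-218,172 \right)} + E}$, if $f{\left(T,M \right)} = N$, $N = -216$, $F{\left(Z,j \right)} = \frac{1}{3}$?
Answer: $\frac{\sqrt{17377}}{3} \approx 43.941$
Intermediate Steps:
$F{\left(Z,j \right)} = \frac{1}{3}$
$f{\left(T,M \right)} = -216$
$E = \frac{19321}{9}$ ($E = \left(\frac{1}{3} + 46\right)^{2} = \left(\frac{139}{3}\right)^{2} = \frac{19321}{9} \approx 2146.8$)
$\sqrt{f{\left(-218,172 \right)} + E} = \sqrt{-216 + \frac{19321}{9}} = \sqrt{\frac{17377}{9}} = \frac{\sqrt{17377}}{3}$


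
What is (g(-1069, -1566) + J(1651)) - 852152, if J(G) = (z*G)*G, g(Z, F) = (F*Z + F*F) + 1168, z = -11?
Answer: -26708385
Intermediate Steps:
g(Z, F) = 1168 + F² + F*Z (g(Z, F) = (F*Z + F²) + 1168 = (F² + F*Z) + 1168 = 1168 + F² + F*Z)
J(G) = -11*G² (J(G) = (-11*G)*G = -11*G²)
(g(-1069, -1566) + J(1651)) - 852152 = ((1168 + (-1566)² - 1566*(-1069)) - 11*1651²) - 852152 = ((1168 + 2452356 + 1674054) - 11*2725801) - 852152 = (4127578 - 29983811) - 852152 = -25856233 - 852152 = -26708385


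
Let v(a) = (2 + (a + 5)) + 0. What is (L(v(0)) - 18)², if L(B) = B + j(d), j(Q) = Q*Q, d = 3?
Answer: 4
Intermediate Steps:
j(Q) = Q²
v(a) = 7 + a (v(a) = (2 + (5 + a)) + 0 = (7 + a) + 0 = 7 + a)
L(B) = 9 + B (L(B) = B + 3² = B + 9 = 9 + B)
(L(v(0)) - 18)² = ((9 + (7 + 0)) - 18)² = ((9 + 7) - 18)² = (16 - 18)² = (-2)² = 4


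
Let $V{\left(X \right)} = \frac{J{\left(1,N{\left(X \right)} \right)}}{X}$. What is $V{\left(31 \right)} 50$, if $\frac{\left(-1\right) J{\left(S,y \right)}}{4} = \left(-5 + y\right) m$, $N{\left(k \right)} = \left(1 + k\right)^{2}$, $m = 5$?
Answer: $- \frac{1019000}{31} \approx -32871.0$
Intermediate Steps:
$J{\left(S,y \right)} = 100 - 20 y$ ($J{\left(S,y \right)} = - 4 \left(-5 + y\right) 5 = - 4 \left(-25 + 5 y\right) = 100 - 20 y$)
$V{\left(X \right)} = \frac{100 - 20 \left(1 + X\right)^{2}}{X}$
$V{\left(31 \right)} 50 = \frac{20 \left(5 - \left(1 + 31\right)^{2}\right)}{31} \cdot 50 = 20 \cdot \frac{1}{31} \left(5 - 32^{2}\right) 50 = 20 \cdot \frac{1}{31} \left(5 - 1024\right) 50 = 20 \cdot \frac{1}{31} \left(-1019\right) 50 = \left(- \frac{20380}{31}\right) 50 = - \frac{1019000}{31}$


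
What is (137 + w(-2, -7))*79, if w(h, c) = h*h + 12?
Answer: 12087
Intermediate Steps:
w(h, c) = 12 + h**2 (w(h, c) = h**2 + 12 = 12 + h**2)
(137 + w(-2, -7))*79 = (137 + (12 + (-2)**2))*79 = (137 + (12 + 4))*79 = (137 + 16)*79 = 153*79 = 12087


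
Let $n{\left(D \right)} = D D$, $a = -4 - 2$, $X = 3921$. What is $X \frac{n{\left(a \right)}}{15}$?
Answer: $\frac{47052}{5} \approx 9410.4$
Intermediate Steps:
$a = -6$ ($a = -4 - 2 = -6$)
$n{\left(D \right)} = D^{2}$
$X \frac{n{\left(a \right)}}{15} = 3921 \frac{\left(-6\right)^{2}}{15} = 3921 \cdot 36 \cdot \frac{1}{15} = 3921 \cdot \frac{12}{5} = \frac{47052}{5}$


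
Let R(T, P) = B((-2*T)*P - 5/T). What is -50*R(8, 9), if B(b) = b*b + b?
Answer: -33234825/32 ≈ -1.0386e+6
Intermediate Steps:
B(b) = b + b² (B(b) = b² + b = b + b²)
R(T, P) = (-5/T - 2*P*T)*(1 - 5/T - 2*P*T) (R(T, P) = ((-2*T)*P - 5/T)*(1 + ((-2*T)*P - 5/T)) = (-2*P*T - 5/T)*(1 + (-2*P*T - 5/T)) = (-5/T - 2*P*T)*(1 + (-5/T - 2*P*T)) = (-5/T - 2*P*T)*(1 - 5/T - 2*P*T))
-50*R(8, 9) = -50*(5 + 8*(-1 + 2*9*8))*(5 + 2*9*8²)/8² = -25*(5 + 8*(-1 + 144))*(5 + 2*9*64)/32 = -25*(5 + 8*143)*(5 + 1152)/32 = -25*(5 + 1144)*1157/32 = -25*1149*1157/32 = -50*1329393/64 = -33234825/32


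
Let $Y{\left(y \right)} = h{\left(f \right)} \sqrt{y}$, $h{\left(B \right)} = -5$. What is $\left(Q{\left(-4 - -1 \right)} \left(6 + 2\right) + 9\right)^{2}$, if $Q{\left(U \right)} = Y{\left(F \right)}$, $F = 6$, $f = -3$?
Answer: $9681 - 720 \sqrt{6} \approx 7917.4$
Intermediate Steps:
$Y{\left(y \right)} = - 5 \sqrt{y}$
$Q{\left(U \right)} = - 5 \sqrt{6}$
$\left(Q{\left(-4 - -1 \right)} \left(6 + 2\right) + 9\right)^{2} = \left(- 5 \sqrt{6} \left(6 + 2\right) + 9\right)^{2} = \left(- 5 \sqrt{6} \cdot 8 + 9\right)^{2} = \left(- 40 \sqrt{6} + 9\right)^{2} = \left(9 - 40 \sqrt{6}\right)^{2}$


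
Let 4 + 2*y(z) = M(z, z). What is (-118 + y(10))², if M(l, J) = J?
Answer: 13225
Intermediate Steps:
y(z) = -2 + z/2
(-118 + y(10))² = (-118 + (-2 + (½)*10))² = (-118 + (-2 + 5))² = (-118 + 3)² = (-115)² = 13225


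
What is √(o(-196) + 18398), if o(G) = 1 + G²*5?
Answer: √210479 ≈ 458.78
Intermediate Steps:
o(G) = 1 + 5*G²
√(o(-196) + 18398) = √((1 + 5*(-196)²) + 18398) = √((1 + 5*38416) + 18398) = √((1 + 192080) + 18398) = √(192081 + 18398) = √210479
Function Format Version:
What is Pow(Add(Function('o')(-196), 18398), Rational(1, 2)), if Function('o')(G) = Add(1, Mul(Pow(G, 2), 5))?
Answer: Pow(210479, Rational(1, 2)) ≈ 458.78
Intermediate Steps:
Function('o')(G) = Add(1, Mul(5, Pow(G, 2)))
Pow(Add(Function('o')(-196), 18398), Rational(1, 2)) = Pow(Add(Add(1, Mul(5, Pow(-196, 2))), 18398), Rational(1, 2)) = Pow(Add(Add(1, Mul(5, 38416)), 18398), Rational(1, 2)) = Pow(Add(Add(1, 192080), 18398), Rational(1, 2)) = Pow(Add(192081, 18398), Rational(1, 2)) = Pow(210479, Rational(1, 2))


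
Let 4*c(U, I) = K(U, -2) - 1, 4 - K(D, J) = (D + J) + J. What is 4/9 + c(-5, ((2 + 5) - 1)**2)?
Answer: 31/9 ≈ 3.4444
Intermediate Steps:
K(D, J) = 4 - D - 2*J (K(D, J) = 4 - ((D + J) + J) = 4 - (D + 2*J) = 4 + (-D - 2*J) = 4 - D - 2*J)
c(U, I) = 7/4 - U/4 (c(U, I) = ((4 - U - 2*(-2)) - 1)/4 = ((4 - U + 4) - 1)/4 = ((8 - U) - 1)/4 = (7 - U)/4 = 7/4 - U/4)
4/9 + c(-5, ((2 + 5) - 1)**2) = 4/9 + (7/4 - 1/4*(-5)) = (1/9)*4 + (7/4 + 5/4) = 4/9 + 3 = 31/9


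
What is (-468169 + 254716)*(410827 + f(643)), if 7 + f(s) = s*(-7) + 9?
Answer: -86731930584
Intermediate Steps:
f(s) = 2 - 7*s (f(s) = -7 + (s*(-7) + 9) = -7 + (-7*s + 9) = -7 + (9 - 7*s) = 2 - 7*s)
(-468169 + 254716)*(410827 + f(643)) = (-468169 + 254716)*(410827 + (2 - 7*643)) = -213453*(410827 + (2 - 4501)) = -213453*(410827 - 4499) = -213453*406328 = -86731930584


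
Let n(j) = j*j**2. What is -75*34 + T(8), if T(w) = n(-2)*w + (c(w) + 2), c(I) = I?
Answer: -2604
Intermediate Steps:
n(j) = j**3
T(w) = 2 - 7*w (T(w) = (-2)**3*w + (w + 2) = -8*w + (2 + w) = 2 - 7*w)
-75*34 + T(8) = -75*34 + (2 - 7*8) = -2550 + (2 - 56) = -2550 - 54 = -2604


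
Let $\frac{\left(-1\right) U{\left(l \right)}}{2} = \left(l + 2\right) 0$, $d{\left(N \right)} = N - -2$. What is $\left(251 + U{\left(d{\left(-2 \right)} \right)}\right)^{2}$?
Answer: $63001$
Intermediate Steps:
$d{\left(N \right)} = 2 + N$ ($d{\left(N \right)} = N + 2 = 2 + N$)
$U{\left(l \right)} = 0$ ($U{\left(l \right)} = - 2 \left(l + 2\right) 0 = - 2 \left(2 + l\right) 0 = \left(-2\right) 0 = 0$)
$\left(251 + U{\left(d{\left(-2 \right)} \right)}\right)^{2} = \left(251 + 0\right)^{2} = 251^{2} = 63001$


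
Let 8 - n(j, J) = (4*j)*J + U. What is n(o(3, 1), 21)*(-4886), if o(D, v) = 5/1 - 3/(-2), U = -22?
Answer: 2521176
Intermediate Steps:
o(D, v) = 13/2 (o(D, v) = 5*1 - 3*(-1/2) = 5 + 3/2 = 13/2)
n(j, J) = 30 - 4*J*j (n(j, J) = 8 - ((4*j)*J - 22) = 8 - (4*J*j - 22) = 8 - (-22 + 4*J*j) = 8 + (22 - 4*J*j) = 30 - 4*J*j)
n(o(3, 1), 21)*(-4886) = (30 - 4*21*13/2)*(-4886) = (30 - 546)*(-4886) = -516*(-4886) = 2521176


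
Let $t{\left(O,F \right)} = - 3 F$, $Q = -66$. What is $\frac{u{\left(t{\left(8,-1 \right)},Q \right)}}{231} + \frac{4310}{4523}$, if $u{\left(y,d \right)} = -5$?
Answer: $\frac{972995}{1044813} \approx 0.93126$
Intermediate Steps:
$\frac{u{\left(t{\left(8,-1 \right)},Q \right)}}{231} + \frac{4310}{4523} = - \frac{5}{231} + \frac{4310}{4523} = \frac{972995}{1044813}$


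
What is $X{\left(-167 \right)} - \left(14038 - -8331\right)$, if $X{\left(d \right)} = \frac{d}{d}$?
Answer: $-22368$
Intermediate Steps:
$X{\left(d \right)} = 1$
$X{\left(-167 \right)} - \left(14038 - -8331\right) = 1 - \left(14038 - -8331\right) = 1 - \left(14038 + 8331\right) = 1 - 22369 = -22368$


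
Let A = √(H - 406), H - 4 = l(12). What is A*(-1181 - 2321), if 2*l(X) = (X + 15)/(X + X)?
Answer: -1751*I*√6423/2 ≈ -70166.0*I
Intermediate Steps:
l(X) = (15 + X)/(4*X) (l(X) = ((X + 15)/(X + X))/2 = ((15 + X)/((2*X)))/2 = ((15 + X)*(1/(2*X)))/2 = ((15 + X)/(2*X))/2 = (15 + X)/(4*X))
H = 73/16 (H = 4 + (¼)*(15 + 12)/12 = 4 + (¼)*(1/12)*27 = 4 + 9/16 = 73/16 ≈ 4.5625)
A = I*√6423/4 (A = √(73/16 - 406) = √(-6423/16) = I*√6423/4 ≈ 20.036*I)
A*(-1181 - 2321) = (I*√6423/4)*(-1181 - 2321) = (I*√6423/4)*(-3502) = -1751*I*√6423/2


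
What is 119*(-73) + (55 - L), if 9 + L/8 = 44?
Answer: -8912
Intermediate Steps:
L = 280 (L = -72 + 8*44 = -72 + 352 = 280)
119*(-73) + (55 - L) = 119*(-73) + (55 - 1*280) = -8687 + (55 - 280) = -8687 - 225 = -8912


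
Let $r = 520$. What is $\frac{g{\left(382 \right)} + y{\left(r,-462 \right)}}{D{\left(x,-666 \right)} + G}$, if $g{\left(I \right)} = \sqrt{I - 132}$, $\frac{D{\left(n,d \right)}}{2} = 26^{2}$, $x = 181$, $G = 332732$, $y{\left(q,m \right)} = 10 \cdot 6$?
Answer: $\frac{15}{83521} + \frac{5 \sqrt{10}}{334084} \approx 0.00022692$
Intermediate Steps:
$y{\left(q,m \right)} = 60$
$D{\left(n,d \right)} = 1352$ ($D{\left(n,d \right)} = 2 \cdot 26^{2} = 2 \cdot 676 = 1352$)
$g{\left(I \right)} = \sqrt{-132 + I}$
$\frac{g{\left(382 \right)} + y{\left(r,-462 \right)}}{D{\left(x,-666 \right)} + G} = \frac{\sqrt{-132 + 382} + 60}{1352 + 332732} = \frac{\sqrt{250} + 60}{334084} = \left(5 \sqrt{10} + 60\right) \frac{1}{334084} = \left(60 + 5 \sqrt{10}\right) \frac{1}{334084} = \frac{15}{83521} + \frac{5 \sqrt{10}}{334084}$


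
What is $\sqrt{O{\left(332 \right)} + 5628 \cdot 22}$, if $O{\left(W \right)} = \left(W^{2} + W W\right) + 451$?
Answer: $7 \sqrt{7035} \approx 587.12$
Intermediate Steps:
$O{\left(W \right)} = 451 + 2 W^{2}$ ($O{\left(W \right)} = \left(W^{2} + W^{2}\right) + 451 = 2 W^{2} + 451 = 451 + 2 W^{2}$)
$\sqrt{O{\left(332 \right)} + 5628 \cdot 22} = \sqrt{\left(451 + 2 \cdot 332^{2}\right) + 5628 \cdot 22} = \sqrt{\left(451 + 2 \cdot 110224\right) + 123816} = \sqrt{\left(451 + 220448\right) + 123816} = \sqrt{220899 + 123816} = \sqrt{344715} = 7 \sqrt{7035}$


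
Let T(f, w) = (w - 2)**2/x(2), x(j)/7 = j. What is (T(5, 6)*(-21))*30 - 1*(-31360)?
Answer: 30640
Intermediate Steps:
x(j) = 7*j
T(f, w) = (-2 + w)**2/14 (T(f, w) = (w - 2)**2/((7*2)) = (-2 + w)**2/14)
(T(5, 6)*(-21))*30 - 1*(-31360) = (((-2 + 6)**2/14)*(-21))*30 - 1*(-31360) = (((1/14)*4**2)*(-21))*30 + 31360 = (((1/14)*16)*(-21))*30 + 31360 = ((8/7)*(-21))*30 + 31360 = -24*30 + 31360 = -720 + 31360 = 30640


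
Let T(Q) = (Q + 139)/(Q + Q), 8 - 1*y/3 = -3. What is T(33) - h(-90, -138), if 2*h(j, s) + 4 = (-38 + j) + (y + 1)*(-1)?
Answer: 2825/33 ≈ 85.606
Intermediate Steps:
y = 33 (y = 24 - 3*(-3) = 24 + 9 = 33)
T(Q) = (139 + Q)/(2*Q) (T(Q) = (139 + Q)/((2*Q)) = (139 + Q)*(1/(2*Q)) = (139 + Q)/(2*Q))
h(j, s) = -38 + j/2 (h(j, s) = -2 + ((-38 + j) + (33 + 1)*(-1))/2 = -2 + ((-38 + j) + 34*(-1))/2 = -2 + ((-38 + j) - 34)/2 = -2 + (-72 + j)/2 = -2 + (-36 + j/2) = -38 + j/2)
T(33) - h(-90, -138) = (½)*(139 + 33)/33 - (-38 + (½)*(-90)) = (½)*(1/33)*172 - (-38 - 45) = 86/33 - 1*(-83) = 86/33 + 83 = 2825/33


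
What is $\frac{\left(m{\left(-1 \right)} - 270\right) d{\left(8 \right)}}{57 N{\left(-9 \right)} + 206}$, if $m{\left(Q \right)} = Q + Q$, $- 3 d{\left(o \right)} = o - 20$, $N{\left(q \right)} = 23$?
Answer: $- \frac{1088}{1517} \approx -0.71721$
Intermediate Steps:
$d{\left(o \right)} = \frac{20}{3} - \frac{o}{3}$ ($d{\left(o \right)} = - \frac{o - 20}{3} = - \frac{-20 + o}{3} = \frac{20}{3} - \frac{o}{3}$)
$m{\left(Q \right)} = 2 Q$
$\frac{\left(m{\left(-1 \right)} - 270\right) d{\left(8 \right)}}{57 N{\left(-9 \right)} + 206} = \frac{\left(2 \left(-1\right) - 270\right) \left(\frac{20}{3} - \frac{8}{3}\right)}{57 \cdot 23 + 206} = \frac{\left(-2 - 270\right) \left(\frac{20}{3} - \frac{8}{3}\right)}{1311 + 206} = \frac{\left(-272\right) 4}{1517} = \left(-1088\right) \frac{1}{1517} = - \frac{1088}{1517}$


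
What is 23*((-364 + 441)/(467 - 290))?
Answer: 1771/177 ≈ 10.006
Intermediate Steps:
23*((-364 + 441)/(467 - 290)) = 23*(77/177) = 1771/177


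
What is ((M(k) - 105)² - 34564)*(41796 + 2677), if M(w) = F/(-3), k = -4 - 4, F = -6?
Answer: -1065350715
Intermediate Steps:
k = -8
M(w) = 2 (M(w) = -6/(-3) = -6*(-⅓) = 2)
((M(k) - 105)² - 34564)*(41796 + 2677) = ((2 - 105)² - 34564)*(41796 + 2677) = ((-103)² - 34564)*44473 = (10609 - 34564)*44473 = -23955*44473 = -1065350715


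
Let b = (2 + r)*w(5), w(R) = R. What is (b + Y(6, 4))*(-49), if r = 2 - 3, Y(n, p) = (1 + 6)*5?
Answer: -1960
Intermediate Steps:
Y(n, p) = 35 (Y(n, p) = 7*5 = 35)
r = -1
b = 5 (b = (2 - 1)*5 = 1*5 = 5)
(b + Y(6, 4))*(-49) = (5 + 35)*(-49) = 40*(-49) = -1960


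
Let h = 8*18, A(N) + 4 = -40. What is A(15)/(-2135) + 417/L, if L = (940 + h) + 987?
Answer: 981419/4421585 ≈ 0.22196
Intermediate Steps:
A(N) = -44 (A(N) = -4 - 40 = -44)
h = 144
L = 2071 (L = (940 + 144) + 987 = 1084 + 987 = 2071)
A(15)/(-2135) + 417/L = -44/(-2135) + 417/2071 = -44*(-1/2135) + 417*(1/2071) = 44/2135 + 417/2071 = 981419/4421585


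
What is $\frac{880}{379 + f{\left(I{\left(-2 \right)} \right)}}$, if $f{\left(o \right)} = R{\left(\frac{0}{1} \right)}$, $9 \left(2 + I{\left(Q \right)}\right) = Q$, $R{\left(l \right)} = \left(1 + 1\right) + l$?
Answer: $\frac{880}{381} \approx 2.3097$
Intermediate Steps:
$R{\left(l \right)} = 2 + l$
$I{\left(Q \right)} = -2 + \frac{Q}{9}$
$f{\left(o \right)} = 2$ ($f{\left(o \right)} = 2 + \frac{0}{1} = 2 + 0 \cdot 1 = 2 + 0 = 2$)
$\frac{880}{379 + f{\left(I{\left(-2 \right)} \right)}} = \frac{880}{379 + 2} = \frac{880}{381}$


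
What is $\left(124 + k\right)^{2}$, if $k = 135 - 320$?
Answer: $3721$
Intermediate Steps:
$k = -185$ ($k = 135 - 320 = -185$)
$\left(124 + k\right)^{2} = \left(124 - 185\right)^{2} = \left(-61\right)^{2} = 3721$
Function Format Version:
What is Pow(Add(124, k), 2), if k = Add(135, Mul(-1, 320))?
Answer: 3721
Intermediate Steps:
k = -185 (k = Add(135, -320) = -185)
Pow(Add(124, k), 2) = Pow(Add(124, -185), 2) = Pow(-61, 2) = 3721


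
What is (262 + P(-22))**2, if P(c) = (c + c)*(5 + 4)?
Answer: 17956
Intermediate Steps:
P(c) = 18*c (P(c) = (2*c)*9 = 18*c)
(262 + P(-22))**2 = (262 + 18*(-22))**2 = (262 - 396)**2 = (-134)**2 = 17956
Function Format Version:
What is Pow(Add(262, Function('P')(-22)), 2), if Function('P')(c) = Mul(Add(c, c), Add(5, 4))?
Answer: 17956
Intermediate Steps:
Function('P')(c) = Mul(18, c) (Function('P')(c) = Mul(Mul(2, c), 9) = Mul(18, c))
Pow(Add(262, Function('P')(-22)), 2) = Pow(Add(262, Mul(18, -22)), 2) = Pow(Add(262, -396), 2) = Pow(-134, 2) = 17956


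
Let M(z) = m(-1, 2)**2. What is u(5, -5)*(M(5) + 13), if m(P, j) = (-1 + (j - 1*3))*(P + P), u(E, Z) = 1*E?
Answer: 145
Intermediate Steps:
u(E, Z) = E
m(P, j) = 2*P*(-4 + j) (m(P, j) = (-1 + (j - 3))*(2*P) = (-1 + (-3 + j))*(2*P) = (-4 + j)*(2*P) = 2*P*(-4 + j))
M(z) = 16 (M(z) = (2*(-1)*(-4 + 2))**2 = (2*(-1)*(-2))**2 = 4**2 = 16)
u(5, -5)*(M(5) + 13) = 5*(16 + 13) = 5*29 = 145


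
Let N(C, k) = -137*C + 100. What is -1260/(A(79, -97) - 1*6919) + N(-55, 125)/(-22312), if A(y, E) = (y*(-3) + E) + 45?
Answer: -3364995/20103112 ≈ -0.16739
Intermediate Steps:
A(y, E) = 45 + E - 3*y (A(y, E) = (-3*y + E) + 45 = (E - 3*y) + 45 = 45 + E - 3*y)
N(C, k) = 100 - 137*C
-1260/(A(79, -97) - 1*6919) + N(-55, 125)/(-22312) = -1260/((45 - 97 - 3*79) - 1*6919) + (100 - 137*(-55))/(-22312) = -1260/((45 - 97 - 237) - 6919) + (100 + 7535)*(-1/22312) = -1260/(-289 - 6919) + 7635*(-1/22312) = -1260/(-7208) - 7635/22312 = -1260*(-1/7208) - 7635/22312 = 315/1802 - 7635/22312 = -3364995/20103112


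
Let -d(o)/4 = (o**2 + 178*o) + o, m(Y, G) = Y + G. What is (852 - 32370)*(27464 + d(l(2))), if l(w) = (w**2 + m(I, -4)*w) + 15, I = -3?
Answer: -749624112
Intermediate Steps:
m(Y, G) = G + Y
l(w) = 15 + w**2 - 7*w (l(w) = (w**2 + (-4 - 3)*w) + 15 = (w**2 - 7*w) + 15 = 15 + w**2 - 7*w)
d(o) = -716*o - 4*o**2 (d(o) = -4*((o**2 + 178*o) + o) = -4*(o**2 + 179*o) = -716*o - 4*o**2)
(852 - 32370)*(27464 + d(l(2))) = (852 - 32370)*(27464 - 4*(15 + 2**2 - 7*2)*(179 + (15 + 2**2 - 7*2))) = -31518*(27464 - 4*(15 + 4 - 14)*(179 + (15 + 4 - 14))) = -31518*(27464 - 4*5*(179 + 5)) = -31518*(27464 - 4*5*184) = -31518*(27464 - 3680) = -31518*23784 = -749624112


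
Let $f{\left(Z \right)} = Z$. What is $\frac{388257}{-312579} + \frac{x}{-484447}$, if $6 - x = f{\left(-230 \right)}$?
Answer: $- \frac{62721235841}{50475986271} \approx -1.2426$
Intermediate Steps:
$x = 236$ ($x = 6 - -230 = 6 + 230 = 236$)
$\frac{388257}{-312579} + \frac{x}{-484447} = \frac{388257}{-312579} + \frac{236}{-484447} = 388257 \left(- \frac{1}{312579}\right) + 236 \left(- \frac{1}{484447}\right) = - \frac{129419}{104193} - \frac{236}{484447} = - \frac{62721235841}{50475986271}$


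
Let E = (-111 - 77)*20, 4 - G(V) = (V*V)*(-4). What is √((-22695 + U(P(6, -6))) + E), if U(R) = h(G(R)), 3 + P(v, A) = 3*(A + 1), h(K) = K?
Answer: 3*I*√2795 ≈ 158.6*I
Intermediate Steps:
G(V) = 4 + 4*V² (G(V) = 4 - V*V*(-4) = 4 - V²*(-4) = 4 - (-4)*V² = 4 + 4*V²)
P(v, A) = 3*A (P(v, A) = -3 + 3*(A + 1) = -3 + 3*(1 + A) = -3 + (3 + 3*A) = 3*A)
E = -3760 (E = -188*20 = -3760)
U(R) = 4 + 4*R²
√((-22695 + U(P(6, -6))) + E) = √((-22695 + (4 + 4*(3*(-6))²)) - 3760) = √((-22695 + (4 + 4*(-18)²)) - 3760) = √((-22695 + (4 + 4*324)) - 3760) = √((-22695 + (4 + 1296)) - 3760) = √((-22695 + 1300) - 3760) = √(-21395 - 3760) = √(-25155) = 3*I*√2795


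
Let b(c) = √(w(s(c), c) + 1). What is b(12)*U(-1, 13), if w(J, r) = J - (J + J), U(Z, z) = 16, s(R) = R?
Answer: 16*I*√11 ≈ 53.066*I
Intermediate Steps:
w(J, r) = -J (w(J, r) = J - 2*J = -J)
b(c) = √(1 - c) (b(c) = √(-c + 1) = √(1 - c))
b(12)*U(-1, 13) = √(1 - 1*12)*16 = √(1 - 12)*16 = √(-11)*16 = (I*√11)*16 = 16*I*√11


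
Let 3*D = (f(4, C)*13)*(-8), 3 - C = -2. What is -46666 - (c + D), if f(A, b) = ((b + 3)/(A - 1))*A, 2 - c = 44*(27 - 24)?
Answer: -415496/9 ≈ -46166.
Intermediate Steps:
C = 5 (C = 3 - 1*(-2) = 3 + 2 = 5)
c = -130 (c = 2 - 44*(27 - 24) = 2 - 44*3 = 2 - 1*132 = 2 - 132 = -130)
f(A, b) = A*(3 + b)/(-1 + A) (f(A, b) = ((3 + b)/(-1 + A))*A = A*(3 + b)/(-1 + A))
D = -3328/9 (D = (((4*(3 + 5)/(-1 + 4))*13)*(-8))/3 = (((4*8/3)*13)*(-8))/3 = (((4*(⅓)*8)*13)*(-8))/3 = (((32/3)*13)*(-8))/3 = ((416/3)*(-8))/3 = (⅓)*(-3328/3) = -3328/9 ≈ -369.78)
-46666 - (c + D) = -46666 - (-130 - 3328/9) = -46666 - 1*(-4498/9) = -46666 + 4498/9 = -415496/9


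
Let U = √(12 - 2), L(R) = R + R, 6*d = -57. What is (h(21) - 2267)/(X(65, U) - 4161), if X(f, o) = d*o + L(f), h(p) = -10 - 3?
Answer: 6127120/10832039 - 14440*√10/10832039 ≈ 0.56143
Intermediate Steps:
d = -19/2 (d = (⅙)*(-57) = -19/2 ≈ -9.5000)
h(p) = -13
L(R) = 2*R
U = √10 ≈ 3.1623
X(f, o) = 2*f - 19*o/2 (X(f, o) = -19*o/2 + 2*f = 2*f - 19*o/2)
(h(21) - 2267)/(X(65, U) - 4161) = (-13 - 2267)/((2*65 - 19*√10/2) - 4161) = -2280/((130 - 19*√10/2) - 4161) = -2280/(-4031 - 19*√10/2)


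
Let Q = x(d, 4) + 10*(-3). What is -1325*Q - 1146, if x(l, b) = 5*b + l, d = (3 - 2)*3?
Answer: 8129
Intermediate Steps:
d = 3 (d = 1*3 = 3)
x(l, b) = l + 5*b
Q = -7 (Q = (3 + 5*4) + 10*(-3) = (3 + 20) - 30 = 23 - 30 = -7)
-1325*Q - 1146 = -1325*(-7) - 1146 = 9275 - 1146 = 8129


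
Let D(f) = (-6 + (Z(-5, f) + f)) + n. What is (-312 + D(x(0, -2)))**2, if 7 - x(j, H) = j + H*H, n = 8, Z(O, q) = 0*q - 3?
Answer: 96100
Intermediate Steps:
Z(O, q) = -3 (Z(O, q) = 0 - 3 = -3)
x(j, H) = 7 - j - H**2 (x(j, H) = 7 - (j + H*H) = 7 - (j + H**2) = 7 + (-j - H**2) = 7 - j - H**2)
D(f) = -1 + f (D(f) = (-6 + (-3 + f)) + 8 = (-9 + f) + 8 = -1 + f)
(-312 + D(x(0, -2)))**2 = (-312 + (-1 + (7 - 1*0 - 1*(-2)**2)))**2 = (-312 + (-1 + (7 + 0 - 1*4)))**2 = (-312 + (-1 + (7 + 0 - 4)))**2 = (-312 + (-1 + 3))**2 = (-312 + 2)**2 = (-310)**2 = 96100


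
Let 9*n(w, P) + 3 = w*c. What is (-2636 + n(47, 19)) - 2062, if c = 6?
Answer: -4667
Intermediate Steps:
n(w, P) = -1/3 + 2*w/3 (n(w, P) = -1/3 + (w*6)/9 = -1/3 + (6*w)/9 = -1/3 + 2*w/3)
(-2636 + n(47, 19)) - 2062 = (-2636 + (-1/3 + (2/3)*47)) - 2062 = (-2636 + (-1/3 + 94/3)) - 2062 = (-2636 + 31) - 2062 = -2605 - 2062 = -4667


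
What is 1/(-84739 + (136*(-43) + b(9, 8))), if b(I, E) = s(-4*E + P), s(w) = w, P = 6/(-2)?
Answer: -1/90622 ≈ -1.1035e-5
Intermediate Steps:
P = -3 (P = 6*(-½) = -3)
b(I, E) = -3 - 4*E (b(I, E) = -4*E - 3 = -3 - 4*E)
1/(-84739 + (136*(-43) + b(9, 8))) = 1/(-84739 + (136*(-43) + (-3 - 4*8))) = 1/(-84739 + (-5848 + (-3 - 32))) = 1/(-84739 + (-5848 - 35)) = 1/(-84739 - 5883) = 1/(-90622) = -1/90622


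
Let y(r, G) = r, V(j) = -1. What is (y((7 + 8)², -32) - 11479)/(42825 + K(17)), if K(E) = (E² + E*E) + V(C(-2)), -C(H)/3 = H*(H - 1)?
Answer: -5627/21701 ≈ -0.25930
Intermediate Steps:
C(H) = -3*H*(-1 + H) (C(H) = -3*H*(H - 1) = -3*H*(-1 + H))
K(E) = -1 + 2*E² (K(E) = (E² + E*E) - 1 = (E² + E²) - 1 = 2*E² - 1 = -1 + 2*E²)
(y((7 + 8)², -32) - 11479)/(42825 + K(17)) = ((7 + 8)² - 11479)/(42825 + (-1 + 2*17²)) = (15² - 11479)/(42825 + (-1 + 2*289)) = (225 - 11479)/(42825 + (-1 + 578)) = -11254/(42825 + 577) = -11254/43402 = -11254*1/43402 = -5627/21701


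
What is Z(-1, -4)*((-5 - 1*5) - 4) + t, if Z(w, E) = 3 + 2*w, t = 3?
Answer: -11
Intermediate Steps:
Z(-1, -4)*((-5 - 1*5) - 4) + t = (3 + 2*(-1))*((-5 - 1*5) - 4) + 3 = (3 - 2)*((-5 - 5) - 4) + 3 = 1*(-10 - 4) + 3 = 1*(-14) + 3 = -14 + 3 = -11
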